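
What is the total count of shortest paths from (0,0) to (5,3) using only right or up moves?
56
Choose 5 rights from 8 moves: C(8,5) = 56.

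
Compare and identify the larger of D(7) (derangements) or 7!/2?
7!/2

D(7) = (7-1)·[D(6) + D(5)] = 6·[265 + 44] = 1,854; 7!/2 = 5,040/2 = 2,520.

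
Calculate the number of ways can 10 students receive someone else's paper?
1,334,961

Reasoning: Using D(n) = (n-1)[D(n-1) + D(n-2)]:
D(10) = (10-1) × [D(9) + D(8)]
      = 9 × [133496 + 14833]
      = 9 × 148329
      = 1,334,961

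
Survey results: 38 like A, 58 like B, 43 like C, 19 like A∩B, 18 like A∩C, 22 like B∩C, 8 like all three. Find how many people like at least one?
88

Reasoning: |A∪B∪C| = 38+58+43-19-18-22+8 = 88.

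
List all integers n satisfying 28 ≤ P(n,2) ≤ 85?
6, 7, 8, 9

P(5,2)=20; P(6,2)=30; P(7,2)=42; P(8,2)=56; P(9,2)=72; P(10,2)=90. So valid n = 6, 7, 8, 9.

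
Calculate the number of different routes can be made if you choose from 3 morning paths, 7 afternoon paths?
By the multiplication principle: 3 × 7 = 21.
Final answer: 21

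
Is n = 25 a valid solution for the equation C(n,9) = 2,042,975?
Yes

Working:
C(25,9) = 25·24·23·22·21·20·19·18·17/9! = 741,354,768,000/362,880 = 2,042,975, which equals 2,042,975.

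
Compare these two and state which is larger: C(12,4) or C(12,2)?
C(12,4)

Reasoning: C(12,4)=495, C(12,2)=66.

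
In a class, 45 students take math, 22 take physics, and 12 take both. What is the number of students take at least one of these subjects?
55

Reasoning: |A∪B| = |A|+|B|-|A∩B| = 45+22-12 = 55.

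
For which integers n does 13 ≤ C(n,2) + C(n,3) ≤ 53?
5, 6

Working:
C(4,2)+C(4,3)=10; C(5,2)+C(5,3)=20; C(6,2)+C(6,3)=35; C(7,2)+C(7,3)=56. So valid n = 5, 6.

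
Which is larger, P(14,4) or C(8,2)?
P(14,4)

Working:
P(14,4)=24,024, C(8,2)=28.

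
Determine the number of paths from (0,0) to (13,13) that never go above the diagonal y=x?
742,900

Explanation: Counted by the Catalan number C_13: C_13 = C(26,13)/(13+1) = 10,400,600/14 = 742,900.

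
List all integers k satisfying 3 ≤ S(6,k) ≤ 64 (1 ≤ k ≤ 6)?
S(6,1)=1; S(6,2)=31; S(6,3)=90; S(6,4)=65; S(6,5)=15; S(6,6)=1. So valid k = 2, 5.
Final answer: 2, 5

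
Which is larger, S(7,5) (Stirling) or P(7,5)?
P(7,5)

Explanation: S(7,5) = 5·S(6,5) + S(6,4) = 5·15 + 65 = 140; P(7,5) = 2,520.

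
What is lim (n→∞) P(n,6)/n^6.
1

Solution: P(n,6) = n(n-1)···(n-5) ≈ n^6 for large n. Limit = 1.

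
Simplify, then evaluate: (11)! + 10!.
(11)! + 10! = (11)·10! + 10! = (11+1)·10! = 12·10! = 43,545,600.

Answer: 43,545,600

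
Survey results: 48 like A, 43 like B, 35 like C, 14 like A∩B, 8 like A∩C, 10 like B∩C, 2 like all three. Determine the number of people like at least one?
96
|A∪B∪C| = 48+43+35-14-8-10+2 = 96.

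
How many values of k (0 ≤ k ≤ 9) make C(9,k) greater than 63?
4

Solution: Row 9 is unimodal and symmetric about k=9/2. C(9,2)=36 ≤ 63; C(9,3)=84 > 63; by symmetry C(9,k) > 63 for k = 3..6. That's 6 - 3 + 1 = 4 values.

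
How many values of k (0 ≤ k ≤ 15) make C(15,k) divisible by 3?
10
Checking C(15,k) mod 3 for k = 0..15: divisible at k = 1, 2, 4, 5, 7, 8, 10, 11, 13, 14. That's 10 values.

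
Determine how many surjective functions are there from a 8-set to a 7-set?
141,120

Solution: Onto functions = 7! × S(8,7)
First compute S(8,7) via recurrence:
Using the Stirling recurrence: S(n,k) = k·S(n-1,k) + S(n-1,k-1)
S(8,7) = 7·S(7,7) + S(7,6)
         = 7·1 + 21
         = 7 + 21
         = 28
Then: 5040 × 28 = 141,120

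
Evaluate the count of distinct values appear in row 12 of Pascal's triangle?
7

Solution: Row 12 has entries C(12,0)..C(12,12); by symmetry C(12,k)=C(12,12-k), giving 7 distinct values.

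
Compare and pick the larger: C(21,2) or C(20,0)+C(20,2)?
C(21,2)

C(21,2)=210; C(20,0)+C(20,2)=1+190=191.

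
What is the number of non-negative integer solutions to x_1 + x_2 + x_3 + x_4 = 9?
220
C(9+4-1, 4-1) = 220.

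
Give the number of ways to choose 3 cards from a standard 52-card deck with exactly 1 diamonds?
9,633

13 diamonds and 39 non-diamonds: C(13,1) × C(39,2) = 13 × 741 = 9,633.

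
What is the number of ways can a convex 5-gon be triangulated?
Using the Catalan number formula: C_n = C(2n, n) / (n+1)
C_3 = C(6, 3) / (3+1)
     = 20 / 4
     = 5
Final answer: 5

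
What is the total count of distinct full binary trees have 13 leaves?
208,012

Reasoning: Using the Catalan number formula: C_n = C(2n, n) / (n+1)
C_12 = C(24, 12) / (12+1)
     = 2704156 / 13
     = 208,012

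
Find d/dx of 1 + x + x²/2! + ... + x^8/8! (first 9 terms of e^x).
1 + x + x²/2! + ... + x^7/7!

Working:
Differentiating term by term gives the first 8 terms of e^x.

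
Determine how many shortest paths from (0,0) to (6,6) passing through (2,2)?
420

Solution: To (2,2): C(4,2)=6. From there: C(8,4)=70. Total: 420.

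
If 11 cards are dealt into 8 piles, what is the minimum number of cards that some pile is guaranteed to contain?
2

Pigeonhole: ⌈11/8⌉ = 2.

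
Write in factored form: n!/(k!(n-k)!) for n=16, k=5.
C(16,5) = 4,368

This is the binomial coefficient C(16,5) = 4,368.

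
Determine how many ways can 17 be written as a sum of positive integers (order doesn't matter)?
297

Pentagonal recurrence p(n) = p(n−1) + p(n−2) − p(n−5) − p(n−7) + …: p(17) = p(16) + p(15) − p(12) − p(10) + p(5) + p(2) = 231 + 176 − 77 − 42 + 7 + 2 = 297.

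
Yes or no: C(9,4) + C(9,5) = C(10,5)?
Yes

Working:
Pascal's identity: LHS = 126 + 126 = 252; RHS = C(10,5) = 252. Both sides agree, so the statement holds.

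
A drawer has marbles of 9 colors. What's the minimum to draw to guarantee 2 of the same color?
10

Reasoning: Worst case: 1 of each = 9. One more: 10.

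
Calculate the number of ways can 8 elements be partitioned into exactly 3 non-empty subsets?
966

Explanation: This equals S(8,3), the Stirling number of the 2nd kind.
Using the Stirling recurrence: S(n,k) = k·S(n-1,k) + S(n-1,k-1)
S(8,3) = 3·S(7,3) + S(7,2)
         = 3·301 + 63
         = 903 + 63
         = 966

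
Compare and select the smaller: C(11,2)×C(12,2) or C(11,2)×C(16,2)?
C(11,2)×C(12,2)

Working:
C(11,2)×C(12,2)=3,630, C(11,2)×C(16,2)=6,600.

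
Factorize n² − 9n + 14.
Seek roots whose sum is 9 and product is 14: (2, 7). So n² − 9n + 14 = (n − 2)(n − 7).

Answer: (n − 2)(n − 7)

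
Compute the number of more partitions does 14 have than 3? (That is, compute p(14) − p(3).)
132

Working:
Pentagonal recurrence p(n) = p(n−1) + p(n−2) − p(n−5) − p(n−7) + …: p(14) = p(13) + p(12) − p(9) − p(7) + p(2) = 101 + 77 − 30 − 15 + 2 = 135.
p(3) = p(2) + p(1) = 2 + 1 = 3.
Difference = 135 − 3 = 132.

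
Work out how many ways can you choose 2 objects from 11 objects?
55

C(11,2) = 11! / (2! × (11-2)!)
         = 11! / (2! × 9!)
         = 55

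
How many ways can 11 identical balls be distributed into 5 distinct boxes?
1,365

Explanation: C(11+5-1, 5-1) = C(15, 4) = 1,365.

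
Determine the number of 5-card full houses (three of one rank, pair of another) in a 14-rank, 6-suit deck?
54,600
Triple rank: 14. Triple suits: C(6,3)=20. Pair rank: 13. Pair suits: C(6,2)=15. Total: 54,600.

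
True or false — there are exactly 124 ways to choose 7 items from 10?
C(10,7) = 120 ≠ 124.
Final answer: False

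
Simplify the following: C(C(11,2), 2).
1,485
C(11,2) = 55, then C(55, 2) = 1,485.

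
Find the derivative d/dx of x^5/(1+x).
Quotient rule: [5x^{4}(1+x) - x^5]/(1+x)².
Final answer: (5x^4(1+x) - x^5)/(1+x)²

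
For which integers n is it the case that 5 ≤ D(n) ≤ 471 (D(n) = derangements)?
4, 5, 6

Using D(n) = (n−1)[D(n−1) + D(n−2)] with D(1)=0, D(2)=1: D(3)=2; D(4)=9; D(5)=44; D(6)=265; D(7)=1,854. So valid n = 4, 5, 6.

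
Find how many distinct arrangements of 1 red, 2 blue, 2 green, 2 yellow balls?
630

Explanation: Multinomial: 7!/(1! × 2! × 2! × 2!) = 630.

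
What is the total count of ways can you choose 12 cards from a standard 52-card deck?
206,379,406,870

Reasoning: C(52,12) = 206,379,406,870.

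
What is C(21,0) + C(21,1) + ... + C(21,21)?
Sum of binomial coefficients = 2^21 = 2,097,152.

Answer: 2,097,152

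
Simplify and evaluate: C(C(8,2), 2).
378
C(8,2) = 28, then C(28, 2) = 378.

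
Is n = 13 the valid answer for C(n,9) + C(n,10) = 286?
No

C(13,9) + C(13,10) = 715 + 286 = 1,001, which does not equal 286.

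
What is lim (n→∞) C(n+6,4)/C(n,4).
1

Working:
Both numerator and denominator grow as n^4/4! for large n, so the ratio → 1.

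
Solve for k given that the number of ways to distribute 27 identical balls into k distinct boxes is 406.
3

Explanation: Stars and bars: the count is C(27+k−1, k−1), increasing in k. k=2: C(28,1) = 28, k=3: C(29,2) = 406 ✓. So k = 3.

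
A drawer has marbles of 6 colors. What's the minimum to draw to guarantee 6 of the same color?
31

Solution: Worst case: 5 of each = 30. One more: 31.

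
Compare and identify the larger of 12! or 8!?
12!

Solution: 12!=479,001,600, 8!=40,320. 12! > 8!.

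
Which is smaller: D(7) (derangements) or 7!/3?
7!/3

Working:
D(7) = (7-1)·[D(6) + D(5)] = 6·[265 + 44] = 1,854; 7!/3 = 5,040/3 = 1,680.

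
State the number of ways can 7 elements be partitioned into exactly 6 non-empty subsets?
21

Explanation: This equals S(7,6), the Stirling number of the 2nd kind.
Using the Stirling recurrence: S(n,k) = k·S(n-1,k) + S(n-1,k-1)
S(7,6) = 6·S(6,6) + S(6,5)
         = 6·1 + 15
         = 6 + 15
         = 21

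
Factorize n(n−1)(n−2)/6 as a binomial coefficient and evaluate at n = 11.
C(n,3); C(11,3) = 165

Reasoning: n(n−1)(n−2)/6 = n!/(3!(n−3)!) = C(n,3). At n = 11: C(11,3) = 165.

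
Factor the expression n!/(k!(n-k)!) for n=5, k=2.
C(5,2) = 10

Solution: This is the binomial coefficient C(5,2) = 10.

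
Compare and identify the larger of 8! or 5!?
8!

Working:
8!=40,320, 5!=120. 8! > 5!.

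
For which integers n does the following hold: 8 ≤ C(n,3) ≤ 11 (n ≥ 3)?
C(4,3)=4; C(5,3)=10; C(6,3)=20. So valid n = 5.
Final answer: 5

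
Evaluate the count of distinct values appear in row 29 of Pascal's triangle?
15
Row 29 has entries C(29,0)..C(29,29); by symmetry C(29,k)=C(29,29-k), giving 15 distinct values.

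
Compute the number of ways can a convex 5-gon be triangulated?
5

Working:
Using the Catalan number formula: C_n = C(2n, n) / (n+1)
C_3 = C(6, 3) / (3+1)
     = 20 / 4
     = 5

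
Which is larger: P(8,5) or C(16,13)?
P(8,5)=6,720, C(16,13)=560.

Answer: P(8,5)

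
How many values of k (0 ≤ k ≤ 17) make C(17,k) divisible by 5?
Checking C(17,k) mod 5 for k = 0..17: divisible at k = 3, 4, 8, 9, 13, 14. That's 6 values.

Answer: 6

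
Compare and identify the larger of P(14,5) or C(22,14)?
C(22,14)

Reasoning: P(14,5)=240,240, C(22,14)=319,770.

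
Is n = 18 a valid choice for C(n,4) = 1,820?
No

C(18,4) = 18·17·16·15/4! = 73,440/24 = 3,060, which does not equal 1,820.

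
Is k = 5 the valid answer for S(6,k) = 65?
No

S(6,5) = 5·S(5,5) + S(5,4) = 5·1 + 10 = 15, which does not equal 65.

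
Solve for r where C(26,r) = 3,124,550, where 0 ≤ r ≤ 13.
C(26,r) is increasing for 0 ≤ r ≤ 13. Stepping up (C(26,r+1) = C(26,r)·(26−r)/(r+1)): C(26,1) = 26, C(26,2) = 325, C(26,3) = 2,600, C(26,4) = 14,950, C(26,5) = 65,780, C(26,6) = 230,230, C(26,7) = 657,800, C(26,8) = 1,562,275, C(26,9) = 3,124,550 ✓. So r = 9.
Final answer: 9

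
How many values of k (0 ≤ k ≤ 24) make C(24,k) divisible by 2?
21

Reasoning: Checking C(24,k) mod 2 for k = 0..24: divisible at k = 1, 2, 3, 4, 5, 6, 7, 9, 10, 11, 12, 13, 14, 15, 17, 18, 19, 20, 21, 22, 23. That's 21 values.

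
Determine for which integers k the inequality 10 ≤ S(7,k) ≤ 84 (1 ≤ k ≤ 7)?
2, 6

S(7,1)=1; S(7,2)=63; S(7,3)=301; S(7,4)=350; S(7,5)=140; S(7,6)=21; S(7,7)=1. So valid k = 2, 6.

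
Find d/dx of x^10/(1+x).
(10x^9(1+x) - x^10)/(1+x)²

Solution: Quotient rule: [10x^{9}(1+x) - x^10]/(1+x)².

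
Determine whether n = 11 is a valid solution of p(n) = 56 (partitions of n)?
Yes

Reasoning: Pentagonal recurrence p(n) = p(n−1) + p(n−2) − p(n−5) − p(n−7) + …: p(11) = p(10) + p(9) − p(6) − p(4) = 42 + 30 − 11 − 5 = 56, which equals 56.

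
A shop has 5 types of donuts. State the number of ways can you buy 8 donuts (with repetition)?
Stars and bars: C(8+5-1, 8) = C(12, 8) = 495.

Answer: 495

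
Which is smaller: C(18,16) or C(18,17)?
C(18,17)

Working:
C(18,16)=153, C(18,17)=18.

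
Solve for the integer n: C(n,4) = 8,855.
23

Working:
C(n,4) = n(n−1)(n−2)(n−3)/4! is increasing in n, and n(n−1)(n−2)(n−3) = 4!·8,855 = 212,520 ≈ (n−1.5)^4 gives n ≈ 23.0. Check: C(21,4) = 5,985, C(22,4) = 7,315, C(23,4) = 8,855 ✓. So n = 23.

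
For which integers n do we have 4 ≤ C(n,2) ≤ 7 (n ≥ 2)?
4
C(3,2)=3; C(4,2)=6; C(5,2)=10. So valid n = 4.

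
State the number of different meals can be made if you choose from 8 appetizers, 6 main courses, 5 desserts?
240
By the multiplication principle: 8 × 6 × 5 = 240.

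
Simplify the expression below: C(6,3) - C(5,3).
C(6,3) - C(5,3) = C(5,2) = 10.
Final answer: 10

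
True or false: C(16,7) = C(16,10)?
False

Working:
C(16,7) = 11,440 but C(16,10) = 8,008; symmetry gives C(16,7) = C(16,9), not C(16,10).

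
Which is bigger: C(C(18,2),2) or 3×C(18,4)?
C(C(18,2),2)

Working:
C(C(18,2),2)=11,628, 3×C(18,4)=9,180.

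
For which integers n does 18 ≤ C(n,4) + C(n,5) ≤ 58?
6, 7

Working:
C(5,4)+C(5,5)=6; C(6,4)+C(6,5)=21; C(7,4)+C(7,5)=56; C(8,4)+C(8,5)=126. So valid n = 6, 7.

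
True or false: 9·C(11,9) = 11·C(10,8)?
Absorption identity k·C(n,k) = n·C(n-1,k-1). LHS = 9·55 = 495; RHS = 11·45 = 495.
Final answer: True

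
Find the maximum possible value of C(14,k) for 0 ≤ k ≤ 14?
3,432

Explanation: Maximum at k = 7: C(14,7) = 3,432.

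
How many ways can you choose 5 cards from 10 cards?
252

Working:
C(10,5) = 10! / (5! × (10-5)!)
         = 10! / (5! × 5!)
         = 252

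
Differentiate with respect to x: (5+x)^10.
10(5+x)^9

Reasoning: Using the power rule: d/dx (5+x)^10 = 10(5+x)^{9}.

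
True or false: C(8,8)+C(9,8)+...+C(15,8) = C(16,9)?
Hockey stick identity gives Σ = C(16,9) = 11,440; RHS C(16,9) = 11,440.
Final answer: True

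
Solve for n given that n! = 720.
6

Solution: n! is strictly increasing. 4! = 24, 5! = 120, 6! = 720 ✓. So n = 6.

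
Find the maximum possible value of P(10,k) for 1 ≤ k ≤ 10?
3,628,800

Reasoning: P(10,k) increases in k, so maximum at k = 10: 10! = 3,628,800.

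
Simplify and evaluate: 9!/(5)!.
3,024

Working:
This equals 9×8×...×6 = 3,024.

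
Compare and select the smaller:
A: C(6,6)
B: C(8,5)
A

Explanation: A=C(6,6)=1, B=C(8,5)=56.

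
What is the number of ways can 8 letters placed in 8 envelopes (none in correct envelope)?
14,833

Using D(n) = (n-1)[D(n-1) + D(n-2)]:
D(8) = (8-1) × [D(7) + D(6)]
      = 7 × [1854 + 265]
      = 7 × 2119
      = 14,833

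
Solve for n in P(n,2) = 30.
6
P(n,2) = n(n−1) is increasing in n; n(n−1) ≈ (n−0.5)^2 = 30 gives n ≈ 6.0. Check: P(4,2) = 12, P(5,2) = 20, P(6,2) = 30 ✓. So n = 6.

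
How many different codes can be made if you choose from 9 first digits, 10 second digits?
90

Working:
By the multiplication principle: 9 × 10 = 90.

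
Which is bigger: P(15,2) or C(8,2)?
P(15,2)
P(15,2)=210, C(8,2)=28.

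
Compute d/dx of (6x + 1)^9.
Chain rule: 9(6x+1)^{8} × 6 = 54(6x+1)^{8}.

Answer: 54(6x + 1)^8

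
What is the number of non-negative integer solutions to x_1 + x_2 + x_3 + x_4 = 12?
455

Working:
C(12+4-1, 4-1) = 455.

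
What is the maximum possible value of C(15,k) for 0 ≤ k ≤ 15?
6,435

Solution: Maximum at k = 7 or k = 8: C(15,7) = 6,435.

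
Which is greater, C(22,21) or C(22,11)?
C(22,21)=22, C(22,11)=705,432.

Answer: C(22,11)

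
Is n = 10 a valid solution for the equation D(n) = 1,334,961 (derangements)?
D(10) = (10-1)·[D(9) + D(8)] = 9·[133,496 + 14,833] = 1,334,961, which equals 1,334,961.
Final answer: Yes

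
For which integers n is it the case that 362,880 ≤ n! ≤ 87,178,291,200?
9, 10, 11, 12, 13, 14
n! is strictly increasing; 9! = 362,880 and 14! = 87,178,291,200, so valid n = 9, 10, 11, 12, 13, 14.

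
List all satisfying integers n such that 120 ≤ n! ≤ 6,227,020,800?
5, 6, 7, 8, 9, 10, 11, 12, 13

n! is strictly increasing; 5! = 120 and 13! = 6,227,020,800, so valid n = 5, 6, 7, 8, 9, 10, 11, 12, 13.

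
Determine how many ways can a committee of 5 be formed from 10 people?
252

C(10,5) = 10! / (5! × (10-5)!)
         = 10! / (5! × 5!)
         = 252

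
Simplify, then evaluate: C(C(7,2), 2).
210

Explanation: C(7,2) = 21, then C(21, 2) = 210.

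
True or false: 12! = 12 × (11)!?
True

Explanation: By definition n! = n × (n-1)!, so 12! = 12 × 11!.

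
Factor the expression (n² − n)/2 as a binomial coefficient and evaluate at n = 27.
C(n,2); C(27,2) = 351

(n² − n)/2 = n(n−1)/2 = C(n,2). At n = 27: C(27,2) = 351.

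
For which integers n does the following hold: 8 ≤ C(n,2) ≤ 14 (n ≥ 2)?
5

Reasoning: C(4,2)=6; C(5,2)=10; C(6,2)=15. So valid n = 5.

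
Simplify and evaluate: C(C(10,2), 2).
990

Explanation: C(10,2) = 45, then C(45, 2) = 990.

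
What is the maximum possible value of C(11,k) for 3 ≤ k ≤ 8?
462

Working:
C(11,k) is maximised at the centre of the row: C(11,5) = 462.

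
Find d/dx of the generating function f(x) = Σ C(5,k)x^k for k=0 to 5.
Σ k·C(5,k)x^(k-1) for k=1 to 5

Working:
Term-by-term differentiation gives Σ k·C(5,k)x^{k-1} for k=1 to 5.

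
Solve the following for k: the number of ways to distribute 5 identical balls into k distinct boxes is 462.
Stars and bars: the count is C(5+k−1, k−1), increasing in k. k=5: C(9,4) = 126, k=6: C(10,5) = 252, k=7: C(11,6) = 462 ✓. So k = 7.
Final answer: 7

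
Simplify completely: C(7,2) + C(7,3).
56

By Pascal's identity: C(8,3) = 56.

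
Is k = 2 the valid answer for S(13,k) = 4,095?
Yes

Solution: S(13,2) = 2·S(12,2) + S(12,1) = 2·2,047 + 1 = 4,095, which equals 4,095.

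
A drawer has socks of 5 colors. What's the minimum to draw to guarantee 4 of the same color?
16

Worst case: 3 of each = 15. One more: 16.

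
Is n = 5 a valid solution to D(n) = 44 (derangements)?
Yes

Working:
D(5) = (5-1)·[D(4) + D(3)] = 4·[9 + 2] = 44, which equals 44.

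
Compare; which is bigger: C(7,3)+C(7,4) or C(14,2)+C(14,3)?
C(14,2)+C(14,3)

Reasoning: First=70, Second=455.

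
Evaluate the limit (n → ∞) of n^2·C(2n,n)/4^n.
C(2n,n) ~ 4^n/√(πn), so n^2·C(2n,n)/4^n ~ n^(2 − 1/2)/√π → ∞.
Final answer: ∞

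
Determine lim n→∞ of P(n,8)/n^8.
1

Solution: P(n,8) = n(n-1)···(n-7) ≈ n^8 for large n. Limit = 1.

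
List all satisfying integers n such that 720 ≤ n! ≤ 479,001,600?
6, 7, 8, 9, 10, 11, 12
n! is strictly increasing; 6! = 720 and 12! = 479,001,600, so valid n = 6, 7, 8, 9, 10, 11, 12.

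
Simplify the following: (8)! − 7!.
35,280

Working:
(8)! − 7! = (8)·7! − 7! = (8−1)·7! = 7·7! = 35,280.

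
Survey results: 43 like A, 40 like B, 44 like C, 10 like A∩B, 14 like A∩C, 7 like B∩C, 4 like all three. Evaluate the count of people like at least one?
100

Solution: |A∪B∪C| = 43+40+44-10-14-7+4 = 100.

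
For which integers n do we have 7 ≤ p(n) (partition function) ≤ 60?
5, 6, 7, 8, 9, 10, 11

Tabulating p(n) via p(n) = p(n−1) + p(n−2) − p(n−5) − p(n−7) + …: p(4)=5; p(5)=7; p(6)=11; p(7)=15; p(8)=22; p(9)=30; p(10)=42; p(11)=56; p(12)=77. So valid n = 5, 6, 7, 8, 9, 10, 11.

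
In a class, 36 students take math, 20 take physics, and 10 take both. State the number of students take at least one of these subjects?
|A∪B| = |A|+|B|-|A∩B| = 36+20-10 = 46.
Final answer: 46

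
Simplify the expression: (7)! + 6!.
5,760

(7)! + 6! = (7)·6! + 6! = (7+1)·6! = 8·6! = 5,760.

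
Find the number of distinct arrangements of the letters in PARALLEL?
3,360

Explanation: Word has 8 letters (P=1, A=2, R=1, L=3, E=1). Arrangements: 8!/Π(k!) = 3,360.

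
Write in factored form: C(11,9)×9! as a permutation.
P(11,9)

Working:
C(11,9)×9! = [11!/(9!(2)!)]×9! = 11!/(2)! = P(11,9) = 19,958,400.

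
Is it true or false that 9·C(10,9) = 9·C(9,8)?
False

Explanation: Absorption identity k·C(n,k) = n·C(n-1,k-1). LHS = 9·10 = 90; RHS = 9·9 = 81.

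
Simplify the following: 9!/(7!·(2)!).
36

Explanation: This is C(9,7) = 36.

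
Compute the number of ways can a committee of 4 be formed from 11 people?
330

C(11,4) = 11! / (4! × (11-4)!)
         = 11! / (4! × 7!)
         = 330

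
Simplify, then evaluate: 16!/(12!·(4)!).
1,820

Reasoning: This is C(16,12) = 1,820.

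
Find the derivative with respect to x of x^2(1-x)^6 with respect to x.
2x^1(1-x)^6 - 6x^2(1-x)^5

Product rule: 2x^{1}(1-x)^{6} + x^2·(-6)(1-x)^{5}.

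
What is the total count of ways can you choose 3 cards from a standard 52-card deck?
C(52,3) = 22,100.

Answer: 22,100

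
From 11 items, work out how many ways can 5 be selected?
462

C(11,5) = 11! / (5! × (11-5)!)
         = 11! / (5! × 6!)
         = 462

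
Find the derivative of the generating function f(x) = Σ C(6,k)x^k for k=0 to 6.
Term-by-term differentiation gives Σ k·C(6,k)x^{k-1} for k=1 to 6.
Final answer: Σ k·C(6,k)x^(k-1) for k=1 to 6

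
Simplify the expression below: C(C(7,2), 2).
210
C(7,2) = 21, then C(21, 2) = 210.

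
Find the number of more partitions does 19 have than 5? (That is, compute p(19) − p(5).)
483

Reasoning: Pentagonal recurrence p(n) = p(n−1) + p(n−2) − p(n−5) − p(n−7) + …: p(19) = p(18) + p(17) − p(14) − p(12) + p(7) + p(4) = 385 + 297 − 135 − 77 + 15 + 5 = 490.
p(5) = p(4) + p(3) − p(0) = 5 + 3 − 1 = 7.
Difference = 490 − 7 = 483.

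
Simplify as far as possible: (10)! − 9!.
3,265,920
(10)! − 9! = (10)·9! − 9! = (10−1)·9! = 9·9! = 3,265,920.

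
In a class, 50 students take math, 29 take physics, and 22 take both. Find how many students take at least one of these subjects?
57

Explanation: |A∪B| = |A|+|B|-|A∩B| = 50+29-22 = 57.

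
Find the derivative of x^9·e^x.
Product rule: d/dx[x^9]·e^x + x^9·d/dx[e^x] = 9x^{8}e^x + x^9e^x.
Final answer: (9x^8 + x^9)e^x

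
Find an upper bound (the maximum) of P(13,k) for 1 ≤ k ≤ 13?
P(13,k) increases in k, so maximum at k = 13: 13! = 6,227,020,800.
Final answer: 6,227,020,800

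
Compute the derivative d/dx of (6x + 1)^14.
84(6x + 1)^13

Chain rule: 14(6x+1)^{13} × 6 = 84(6x+1)^{13}.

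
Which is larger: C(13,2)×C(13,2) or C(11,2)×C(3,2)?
C(13,2)×C(13,2)

Reasoning: C(13,2)×C(13,2)=6,084, C(11,2)×C(3,2)=165.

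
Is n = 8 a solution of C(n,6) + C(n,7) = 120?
No

Working:
C(8,6) + C(8,7) = 28 + 8 = 36, which does not equal 120.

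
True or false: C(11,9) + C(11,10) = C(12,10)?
Pascal's identity C(n,k) + C(n,k+1) = C(n+1,k+1): 55 + 11 = 66 = C(12,10).

Answer: True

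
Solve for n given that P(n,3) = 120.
6
P(n,3) = n(n−1)(n−2) is increasing in n; n(n−1)(n−2) ≈ (n−1)^3 = 120 gives n ≈ 5.9. Check: P(4,3) = 24, P(5,3) = 60, P(6,3) = 120 ✓. So n = 6.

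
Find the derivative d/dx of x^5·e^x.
(5x^4 + x^5)e^x

Reasoning: Product rule: d/dx[x^5]·e^x + x^5·d/dx[e^x] = 5x^{4}e^x + x^5e^x.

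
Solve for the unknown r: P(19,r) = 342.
2

Reasoning: P(19,r) = 19·18·…·(19−r+1), a product of r factors. Multiplying down from 19: 19 = 19; 19·18 = 342 ✓ (2 factors). So r = 2.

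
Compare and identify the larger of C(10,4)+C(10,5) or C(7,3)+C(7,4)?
C(10,4)+C(10,5)

First=462, Second=70.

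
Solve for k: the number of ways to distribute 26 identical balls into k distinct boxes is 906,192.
7

Explanation: Stars and bars: the count is C(26+k−1, k−1), increasing in k. k=5: C(30,4) = 27,405, k=6: C(31,5) = 169,911, k=7: C(32,6) = 906,192 ✓. So k = 7.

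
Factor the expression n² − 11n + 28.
(n − 4)(n − 7)

Working:
Seek roots whose sum is 11 and product is 28: (4, 7). So n² − 11n + 28 = (n − 4)(n − 7).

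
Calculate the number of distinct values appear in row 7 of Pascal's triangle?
4

Solution: Row 7 has entries C(7,0)..C(7,7); by symmetry C(7,k)=C(7,7-k), giving 4 distinct values.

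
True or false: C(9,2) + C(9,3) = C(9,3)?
False

Reasoning: Pascal's identity gives C(10,3) = 120, whereas C(9,3) = 84.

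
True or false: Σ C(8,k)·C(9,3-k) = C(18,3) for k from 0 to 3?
Vandermonde's identity gives C(17,3) = 680; RHS C(18,3) = 816.
Final answer: False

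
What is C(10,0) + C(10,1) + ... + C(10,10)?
1,024

Working:
Sum of binomial coefficients = 2^10 = 1,024.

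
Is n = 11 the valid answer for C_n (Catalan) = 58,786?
Yes

Solution: C_11 = C(22,11)/(11+1) = 705,432/12 = 58,786, which equals 58,786.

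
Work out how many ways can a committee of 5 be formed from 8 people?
56

Working:
C(8,5) = 8! / (5! × (8-5)!)
         = 8! / (5! × 3!)
         = 56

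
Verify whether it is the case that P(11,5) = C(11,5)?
False

Solution: P(11,5) = 55,440 but C(11,5) = 462; they differ by a factor of 5! = 120, so the statement does not hold.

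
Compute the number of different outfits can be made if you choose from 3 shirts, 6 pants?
18

Reasoning: By the multiplication principle: 3 × 6 = 18.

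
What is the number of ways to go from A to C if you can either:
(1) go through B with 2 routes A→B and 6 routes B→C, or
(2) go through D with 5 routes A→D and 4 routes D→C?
32

Route via B: 2×6=12. Route via D: 5×4=20. Total: 32.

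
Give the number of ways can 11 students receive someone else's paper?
14,684,570

Solution: Using D(n) = (n-1)[D(n-1) + D(n-2)]:
D(11) = (11-1) × [D(10) + D(9)]
      = 10 × [1334961 + 133496]
      = 10 × 1468457
      = 14,684,570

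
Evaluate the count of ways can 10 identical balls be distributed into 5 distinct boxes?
C(10+5-1, 5-1) = C(14, 4) = 1,001.

Answer: 1,001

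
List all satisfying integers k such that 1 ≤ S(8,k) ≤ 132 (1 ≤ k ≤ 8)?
1, 2, 7, 8

Reasoning: S(8,1)=1; S(8,2)=127; S(8,3)=966; S(8,4)=1,701; S(8,5)=1,050; S(8,6)=266; S(8,7)=28; S(8,8)=1. So valid k = 1, 2, 7, 8.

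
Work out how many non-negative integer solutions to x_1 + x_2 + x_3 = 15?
C(15+3-1, 3-1) = 136.

Answer: 136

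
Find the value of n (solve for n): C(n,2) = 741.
39
C(n,2) = n(n−1)/2! is increasing in n, and n(n−1) = 2!·741 = 1,482 ≈ (n−0.5)^2 gives n ≈ 39.0. Check: C(37,2) = 666, C(38,2) = 703, C(39,2) = 741 ✓. So n = 39.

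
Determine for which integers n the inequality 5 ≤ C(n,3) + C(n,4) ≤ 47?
4, 5, 6

Working:
C(3,3)+C(3,4)=1; C(4,3)+C(4,4)=5; C(5,3)+C(5,4)=15; C(6,3)+C(6,4)=35; C(7,3)+C(7,4)=70. So valid n = 4, 5, 6.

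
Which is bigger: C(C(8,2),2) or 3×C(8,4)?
C(C(8,2),2)

Explanation: C(C(8,2),2)=378, 3×C(8,4)=210.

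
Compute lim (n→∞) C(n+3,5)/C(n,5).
1

Explanation: Both numerator and denominator grow as n^5/5! for large n, so the ratio → 1.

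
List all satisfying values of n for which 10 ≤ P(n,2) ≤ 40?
4, 5, 6
P(3,2)=6; P(4,2)=12; P(5,2)=20; P(6,2)=30; P(7,2)=42. So valid n = 4, 5, 6.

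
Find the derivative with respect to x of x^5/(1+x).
(5x^4(1+x) - x^5)/(1+x)²

Working:
Quotient rule: [5x^{4}(1+x) - x^5]/(1+x)².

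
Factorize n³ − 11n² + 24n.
n³ − 11n² + 24n = n(n² − 11n + 24) = n(n − 3)(n − 8).

Answer: n(n − 3)(n − 8)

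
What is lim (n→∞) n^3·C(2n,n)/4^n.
∞

Explanation: C(2n,n) ~ 4^n/√(πn), so n^3·C(2n,n)/4^n ~ n^(3 − 1/2)/√π → ∞.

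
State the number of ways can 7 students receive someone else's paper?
1,854

Solution: Using D(n) = (n-1)[D(n-1) + D(n-2)]:
D(7) = (7-1) × [D(6) + D(5)]
      = 6 × [265 + 44]
      = 6 × 309
      = 1,854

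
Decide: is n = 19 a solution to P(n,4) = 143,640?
P(19,4) = 19·18·17·16 = 93,024, which does not equal 143,640.
Final answer: No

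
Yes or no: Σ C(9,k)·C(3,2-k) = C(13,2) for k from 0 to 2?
No

Reasoning: Vandermonde's identity gives C(12,2) = 66; RHS C(13,2) = 78.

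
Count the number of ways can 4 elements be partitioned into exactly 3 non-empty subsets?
6

Solution: This equals S(4,3), the Stirling number of the 2nd kind.
Using the Stirling recurrence: S(n,k) = k·S(n-1,k) + S(n-1,k-1)
S(4,3) = 3·S(3,3) + S(3,2)
         = 3·1 + 3
         = 3 + 3
         = 6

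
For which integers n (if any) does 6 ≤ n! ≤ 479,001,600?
3, 4, 5, 6, 7, 8, 9, 10, 11, 12

n! is strictly increasing; 3! = 6 and 12! = 479,001,600, so valid n = 3, 4, 5, 6, 7, 8, 9, 10, 11, 12.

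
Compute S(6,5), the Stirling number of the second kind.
15
Using the Stirling recurrence: S(n,k) = k·S(n-1,k) + S(n-1,k-1)
S(6,5) = 5·S(5,5) + S(5,4)
         = 5·1 + 10
         = 5 + 10
         = 15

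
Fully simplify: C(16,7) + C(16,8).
By Pascal's identity: C(17,8) = 24,310.

Answer: 24,310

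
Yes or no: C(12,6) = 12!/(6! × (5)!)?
No

The correct denominator is 6!×6!, giving C(12,6) = 924; the stated RHS is 12!/(6!×5!) = 5,544 ≠ 924, so the statement does not hold.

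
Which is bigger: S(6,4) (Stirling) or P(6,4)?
S(6,4) = 4·S(5,4) + S(5,3) = 4·10 + 25 = 65; P(6,4) = 360.
Final answer: P(6,4)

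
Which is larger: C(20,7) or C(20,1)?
C(20,7)

Reasoning: C(20,7)=77,520, C(20,1)=20.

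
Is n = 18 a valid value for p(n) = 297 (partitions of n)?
No
Pentagonal recurrence p(n) = p(n−1) + p(n−2) − p(n−5) − p(n−7) + …: p(18) = p(17) + p(16) − p(13) − p(11) + p(6) + p(3) = 297 + 231 − 101 − 56 + 11 + 3 = 385, which does not equal 297.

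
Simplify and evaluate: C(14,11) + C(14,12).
By Pascal's identity: C(15,12) = 455.

Answer: 455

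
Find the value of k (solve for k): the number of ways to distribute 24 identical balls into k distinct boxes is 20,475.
Stars and bars: the count is C(24+k−1, k−1), increasing in k. k=3: C(26,2) = 325, k=4: C(27,3) = 2,925, k=5: C(28,4) = 20,475 ✓. So k = 5.

Answer: 5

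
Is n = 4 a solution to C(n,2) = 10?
No
C(4,2) = 4·3/2! = 12/2 = 6, which does not equal 10.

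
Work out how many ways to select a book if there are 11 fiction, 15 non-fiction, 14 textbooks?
40

Reasoning: By the addition principle: 11 + 15 + 14 = 40.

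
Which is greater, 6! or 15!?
6!=720, 15!=1,307,674,368,000. 15! > 6!.

Answer: 15!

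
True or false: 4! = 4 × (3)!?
True

Explanation: By definition n! = n × (n-1)!, so 4! = 4 × 3!.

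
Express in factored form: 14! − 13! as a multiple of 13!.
14! − 13! = 14·13! − 13! = (14 − 1)·13! = 13 × 13! = 80,951,270,400.
Final answer: 13 × 13! = 80,951,270,400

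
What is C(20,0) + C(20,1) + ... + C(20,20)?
1,048,576

Working:
Sum of binomial coefficients = 2^20 = 1,048,576.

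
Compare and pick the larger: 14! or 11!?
14!

Explanation: 14!=87,178,291,200, 11!=39,916,800. 14! > 11!.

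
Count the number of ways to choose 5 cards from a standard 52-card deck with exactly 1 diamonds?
1,069,263
13 diamonds and 39 non-diamonds: C(13,1) × C(39,4) = 13 × 82251 = 1,069,263.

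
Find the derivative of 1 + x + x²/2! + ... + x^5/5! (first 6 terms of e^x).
1 + x + x²/2! + ... + x^4/4!

Explanation: Differentiating term by term gives the first 5 terms of e^x.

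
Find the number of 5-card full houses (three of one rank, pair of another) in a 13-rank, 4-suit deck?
3,744

Reasoning: Triple rank: 13. Triple suits: C(4,3)=4. Pair rank: 12. Pair suits: C(4,2)=6. Total: 3,744.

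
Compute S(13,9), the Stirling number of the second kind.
359,502

Using the Stirling recurrence: S(n,k) = k·S(n-1,k) + S(n-1,k-1)
S(13,9) = 9·S(12,9) + S(12,8)
         = 9·22275 + 159027
         = 200475 + 159027
         = 359,502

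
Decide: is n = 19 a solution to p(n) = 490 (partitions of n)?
Yes

Working:
Pentagonal recurrence p(n) = p(n−1) + p(n−2) − p(n−5) − p(n−7) + …: p(19) = p(18) + p(17) − p(14) − p(12) + p(7) + p(4) = 385 + 297 − 135 − 77 + 15 + 5 = 490, which equals 490.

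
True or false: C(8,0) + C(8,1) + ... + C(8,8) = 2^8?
True

Explanation: Binomial theorem with x = y = 1: Σ C(8,i) = (1+1)^8 = 2^8 = 256. The statement holds.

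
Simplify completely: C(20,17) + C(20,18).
1,330

Reasoning: By Pascal's identity: C(21,18) = 1,330.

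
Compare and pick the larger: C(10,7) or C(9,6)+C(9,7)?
Equal

By Pascal's identity: C(10,7) = C(9,6)+C(9,7) = 120. Equal.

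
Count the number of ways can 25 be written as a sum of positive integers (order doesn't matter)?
1,958

Working:
Pentagonal recurrence p(n) = p(n−1) + p(n−2) − p(n−5) − p(n−7) + …: p(25) = p(24) + p(23) − p(20) − p(18) + p(13) + p(10) − p(3) = 1,575 + 1,255 − 627 − 385 + 101 + 42 − 3 = 1,958.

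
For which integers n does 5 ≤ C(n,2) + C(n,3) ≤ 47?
4, 5, 6
C(3,2)+C(3,3)=4; C(4,2)+C(4,3)=10; C(5,2)+C(5,3)=20; C(6,2)+C(6,3)=35; C(7,2)+C(7,3)=56. So valid n = 4, 5, 6.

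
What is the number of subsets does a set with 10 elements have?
1,024

Solution: Each element can be included or excluded: 2^10 = 1,024.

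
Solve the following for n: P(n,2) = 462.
P(n,2) = n(n−1) is increasing in n; n(n−1) ≈ (n−0.5)^2 = 462 gives n ≈ 22.0. Check: P(20,2) = 380, P(21,2) = 420, P(22,2) = 462 ✓. So n = 22.
Final answer: 22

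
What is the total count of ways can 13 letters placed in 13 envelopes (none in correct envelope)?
2,290,792,932
Using D(n) = (n-1)[D(n-1) + D(n-2)]:
D(13) = (13-1) × [D(12) + D(11)]
      = 12 × [176214841 + 14684570]
      = 12 × 190899411
      = 2,290,792,932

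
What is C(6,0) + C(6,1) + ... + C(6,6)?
64

Solution: Sum of binomial coefficients = 2^6 = 64.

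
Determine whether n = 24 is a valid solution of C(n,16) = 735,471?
C(24,16) = 24·23·22·21·20·19·18·17·16·15·14·13·12·11·10·9/16! = 15,388,105,201,717,248,000/20,922,789,888,000 = 735,471, which equals 735,471.

Answer: Yes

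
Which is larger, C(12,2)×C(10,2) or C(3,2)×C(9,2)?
C(12,2)×C(10,2)

Reasoning: C(12,2)×C(10,2)=2,970, C(3,2)×C(9,2)=108.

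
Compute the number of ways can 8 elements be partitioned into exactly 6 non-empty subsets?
266

Solution: This equals S(8,6), the Stirling number of the 2nd kind.
Using the Stirling recurrence: S(n,k) = k·S(n-1,k) + S(n-1,k-1)
S(8,6) = 6·S(7,6) + S(7,5)
         = 6·21 + 140
         = 126 + 140
         = 266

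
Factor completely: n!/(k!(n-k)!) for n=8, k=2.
C(8,2) = 28
This is the binomial coefficient C(8,2) = 28.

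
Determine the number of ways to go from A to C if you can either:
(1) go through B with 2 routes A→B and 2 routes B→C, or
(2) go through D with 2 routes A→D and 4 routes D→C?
12

Working:
Route via B: 2×2=4. Route via D: 2×4=8. Total: 12.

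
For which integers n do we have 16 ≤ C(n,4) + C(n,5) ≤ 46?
6
C(5,4)+C(5,5)=6; C(6,4)+C(6,5)=21; C(7,4)+C(7,5)=56. So valid n = 6.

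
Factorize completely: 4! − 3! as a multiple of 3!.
4! − 3! = 4·3! − 3! = (4 − 1)·3! = 3 × 3! = 18.

Answer: 3 × 3! = 18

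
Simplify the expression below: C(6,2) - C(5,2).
C(6,2) - C(5,2) = C(5,1) = 5.
Final answer: 5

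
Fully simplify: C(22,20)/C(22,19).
C(n,k+1)/C(n,k) = (n−k)/(k+1). Here (22−19)/(19+1) = 3/20 = 3/20.
Final answer: 3/20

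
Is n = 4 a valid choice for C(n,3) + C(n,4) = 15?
C(4,3) + C(4,4) = 4 + 1 = 5, which does not equal 15.

Answer: No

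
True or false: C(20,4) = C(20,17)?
C(20,4) = 4,845 but C(20,17) = 1,140; symmetry gives C(20,4) = C(20,16), not C(20,17).

Answer: False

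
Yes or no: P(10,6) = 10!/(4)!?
Yes

Solution: Permutation formula P(n,k) = n!/(n-k)!: 10!/4! = 3,628,800/24 = 151,200 = P(10,6). The statement holds.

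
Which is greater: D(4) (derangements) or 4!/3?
D(4) = (4-1)·[D(3) + D(2)] = 3·[2 + 1] = 9; 4!/3 = 24/3 = 8.
Final answer: D(4)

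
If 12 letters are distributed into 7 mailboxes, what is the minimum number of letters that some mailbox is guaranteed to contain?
2

Explanation: Pigeonhole: ⌈12/7⌉ = 2.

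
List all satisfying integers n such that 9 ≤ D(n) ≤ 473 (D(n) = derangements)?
4, 5, 6

Reasoning: Using D(n) = (n−1)[D(n−1) + D(n−2)] with D(1)=0, D(2)=1: D(3)=2; D(4)=9; D(5)=44; D(6)=265; D(7)=1,854. So valid n = 4, 5, 6.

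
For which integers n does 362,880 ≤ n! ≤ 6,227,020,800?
9, 10, 11, 12, 13

Solution: n! is strictly increasing; 9! = 362,880 and 13! = 6,227,020,800, so valid n = 9, 10, 11, 12, 13.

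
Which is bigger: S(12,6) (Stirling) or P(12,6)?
S(12,6)

Reasoning: S(12,6) = 6·S(11,6) + S(11,5) = 6·179,487 + 246,730 = 1,323,652; P(12,6) = 665,280.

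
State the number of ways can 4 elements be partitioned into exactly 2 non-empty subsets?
This equals S(4,2), the Stirling number of the 2nd kind.
Using the Stirling recurrence: S(n,k) = k·S(n-1,k) + S(n-1,k-1)
S(4,2) = 2·S(3,2) + S(3,1)
         = 2·3 + 1
         = 6 + 1
         = 7

Answer: 7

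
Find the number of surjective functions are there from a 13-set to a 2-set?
8,190

Explanation: Onto functions = 2! × S(13,2)
First compute S(13,2) via recurrence:
Using the Stirling recurrence: S(n,k) = k·S(n-1,k) + S(n-1,k-1)
S(13,2) = 2·S(12,2) + S(12,1)
         = 2·2047 + 1
         = 4094 + 1
         = 4,095
Then: 2 × 4095 = 8,190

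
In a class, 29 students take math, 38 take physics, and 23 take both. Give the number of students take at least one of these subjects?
44

Solution: |A∪B| = |A|+|B|-|A∩B| = 29+38-23 = 44.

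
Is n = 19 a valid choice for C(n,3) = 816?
C(19,3) = 19·18·17/3! = 5,814/6 = 969, which does not equal 816.

Answer: No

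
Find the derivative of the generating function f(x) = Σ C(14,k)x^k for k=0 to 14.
Term-by-term differentiation gives Σ k·C(14,k)x^{k-1} for k=1 to 14.

Answer: Σ k·C(14,k)x^(k-1) for k=1 to 14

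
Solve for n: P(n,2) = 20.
P(n,2) = n(n−1) is increasing in n; n(n−1) ≈ (n−0.5)^2 = 20 gives n ≈ 5.0. Check: P(3,2) = 6, P(4,2) = 12, P(5,2) = 20 ✓. So n = 5.

Answer: 5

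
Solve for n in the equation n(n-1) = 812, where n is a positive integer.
29
n² − n − 812 = 0, so n = (1 ± √(1 + 4·812))/2 = (1 ± √3,249)/2 = (1 ± 57)/2, i.e. n = 29 or n = -28. Taking the positive root, n = 29 (check: 29×28 = 812).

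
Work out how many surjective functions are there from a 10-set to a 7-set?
29,635,200

Solution: Onto functions = 7! × S(10,7)
First compute S(10,7) via recurrence:
Using the Stirling recurrence: S(n,k) = k·S(n-1,k) + S(n-1,k-1)
S(10,7) = 7·S(9,7) + S(9,6)
         = 7·462 + 2646
         = 3234 + 2646
         = 5,880
Then: 5040 × 5880 = 29,635,200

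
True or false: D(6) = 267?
False

Working:
Derangements of 6 elements: D(6) = (6-1)·[D(5) + D(4)] = 5·[44 + 9] = 265.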